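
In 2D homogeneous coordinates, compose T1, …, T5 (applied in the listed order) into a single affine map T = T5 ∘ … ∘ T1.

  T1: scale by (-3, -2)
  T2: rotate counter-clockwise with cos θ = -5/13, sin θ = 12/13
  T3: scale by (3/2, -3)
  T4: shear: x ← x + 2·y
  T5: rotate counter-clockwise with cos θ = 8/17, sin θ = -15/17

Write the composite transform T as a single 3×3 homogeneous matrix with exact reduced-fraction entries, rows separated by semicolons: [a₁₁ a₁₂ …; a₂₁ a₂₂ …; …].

T = [3528/221 -642/221 0; -5427/442 120/221 0; 0 0 1]

T1 = [-3 0 0; 0 -2 0; 0 0 1]
T2·T1 = [15/13 24/13 0; -36/13 10/13 0; 0 0 1]
T3·…·T1 = [45/26 36/13 0; 108/13 -30/13 0; 0 0 1]
T4·…·T1 = [477/26 -24/13 0; 108/13 -30/13 0; 0 0 1]
T5·…·T1 = [3528/221 -642/221 0; -5427/442 120/221 0; 0 0 1]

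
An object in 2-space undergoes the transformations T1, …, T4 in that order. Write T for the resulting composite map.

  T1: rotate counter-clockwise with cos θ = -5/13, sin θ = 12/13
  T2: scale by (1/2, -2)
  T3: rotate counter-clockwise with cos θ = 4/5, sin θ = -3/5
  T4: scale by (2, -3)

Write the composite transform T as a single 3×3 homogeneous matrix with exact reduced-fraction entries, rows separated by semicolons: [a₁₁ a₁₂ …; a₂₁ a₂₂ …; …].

T1 = [-5/13 -12/13 0; 12/13 -5/13 0; 0 0 1]
T2·T1 = [-5/26 -6/13 0; -24/13 10/13 0; 0 0 1]
T3·…·T1 = [-82/65 6/65 0; -177/130 58/65 0; 0 0 1]
T4·…·T1 = [-164/65 12/65 0; 531/130 -174/65 0; 0 0 1]

T = [-164/65 12/65 0; 531/130 -174/65 0; 0 0 1]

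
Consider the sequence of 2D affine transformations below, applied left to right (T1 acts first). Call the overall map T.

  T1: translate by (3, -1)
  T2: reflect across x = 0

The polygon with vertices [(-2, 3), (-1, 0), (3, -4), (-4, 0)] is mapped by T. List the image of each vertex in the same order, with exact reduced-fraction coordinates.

image vertices: (-1, 2), (-2, -1), (-6, -5), (1, -1)

T1 translate by (3, -1): (-2, 3) → (1, 2); (-1, 0) → (2, -1); (3, -4) → (6, -5); (-4, 0) → (-1, -1)
T2 reflect across x = 0: (1, 2) → (-1, 2); (2, -1) → (-2, -1); (6, -5) → (-6, -5); (-1, -1) → (1, -1)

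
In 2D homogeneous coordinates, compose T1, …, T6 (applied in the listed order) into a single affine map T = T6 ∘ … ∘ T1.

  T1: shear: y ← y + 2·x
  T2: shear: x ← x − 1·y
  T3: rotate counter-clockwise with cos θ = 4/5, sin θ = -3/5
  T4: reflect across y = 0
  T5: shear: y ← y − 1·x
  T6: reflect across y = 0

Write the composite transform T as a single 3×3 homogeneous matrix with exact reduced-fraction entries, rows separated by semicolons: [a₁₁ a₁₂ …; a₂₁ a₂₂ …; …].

T1 = [1 0 0; 2 1 0; 0 0 1]
T2·T1 = [-1 -1 0; 2 1 0; 0 0 1]
T3·…·T1 = [2/5 -1/5 0; 11/5 7/5 0; 0 0 1]
T4·…·T1 = [2/5 -1/5 0; -11/5 -7/5 0; 0 0 1]
T5·…·T1 = [2/5 -1/5 0; -13/5 -6/5 0; 0 0 1]
T6·…·T1 = [2/5 -1/5 0; 13/5 6/5 0; 0 0 1]

T = [2/5 -1/5 0; 13/5 6/5 0; 0 0 1]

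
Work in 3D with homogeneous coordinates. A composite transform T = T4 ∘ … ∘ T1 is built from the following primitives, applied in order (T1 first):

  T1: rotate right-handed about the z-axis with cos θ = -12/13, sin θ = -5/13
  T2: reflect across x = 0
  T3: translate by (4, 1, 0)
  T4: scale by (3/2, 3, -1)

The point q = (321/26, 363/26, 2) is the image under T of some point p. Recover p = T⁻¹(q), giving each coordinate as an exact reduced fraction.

p = (5/2, -5, -2)

T1 = [-12/13 5/13 0 0; -5/13 -12/13 0 0; 0 0 1 0; 0 0 0 1]
T2·T1 = [12/13 -5/13 0 0; -5/13 -12/13 0 0; 0 0 1 0; 0 0 0 1]
T3·…·T1 = [12/13 -5/13 0 4; -5/13 -12/13 0 1; 0 0 1 0; 0 0 0 1]
T4·…·T1 = [18/13 -15/26 0 6; -15/13 -36/13 0 3; 0 0 -1 0; 0 0 0 1]
det M = 9/2; M⁻¹ = [8/13 -5/39 0 -43/13; -10/39 -4/13 0 32/13; 0 0 -1 0; 0 0 0 1]
M⁻¹ · (321/26, 363/26, 2)ᵀ = (5/2, -5, -2)ᵀ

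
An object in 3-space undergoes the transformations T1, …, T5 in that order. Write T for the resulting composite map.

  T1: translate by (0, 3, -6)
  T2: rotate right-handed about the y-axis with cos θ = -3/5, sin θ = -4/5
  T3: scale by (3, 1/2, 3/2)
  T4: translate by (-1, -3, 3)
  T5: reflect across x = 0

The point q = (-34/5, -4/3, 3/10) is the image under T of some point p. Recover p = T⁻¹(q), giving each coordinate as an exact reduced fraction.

T1 = [1 0 0 0; 0 1 0 3; 0 0 1 -6; 0 0 0 1]
T2·T1 = [-3/5 0 -4/5 24/5; 0 1 0 3; 4/5 0 -3/5 18/5; 0 0 0 1]
T3·…·T1 = [-9/5 0 -12/5 72/5; 0 1/2 0 3/2; 6/5 0 -9/10 27/5; 0 0 0 1]
T4·…·T1 = [-9/5 0 -12/5 67/5; 0 1/2 0 -3/2; 6/5 0 -9/10 42/5; 0 0 0 1]
T5·…·T1 = [9/5 0 12/5 -67/5; 0 1/2 0 -3/2; 6/5 0 -9/10 42/5; 0 0 0 1]
det M = -9/4; M⁻¹ = [1/5 0 8/15 -9/5; 0 2 0 3; 4/15 0 -2/5 104/15; 0 0 0 1]
M⁻¹ · (-34/5, -4/3, 3/10)ᵀ = (-3, 1/3, 5)ᵀ

p = (-3, 1/3, 5)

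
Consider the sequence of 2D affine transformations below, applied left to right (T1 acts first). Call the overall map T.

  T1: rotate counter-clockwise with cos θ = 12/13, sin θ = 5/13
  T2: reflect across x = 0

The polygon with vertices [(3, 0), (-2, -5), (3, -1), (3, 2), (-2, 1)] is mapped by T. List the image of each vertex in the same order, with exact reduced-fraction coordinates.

T1 rotate counter-clockwise with cos θ = 12/13, sin θ = 5/13: (3, 0) → (36/13, 15/13); (-2, -5) → (1/13, -70/13); (3, -1) → (41/13, 3/13); (3, 2) → (2, 3); (-2, 1) → (-29/13, 2/13)
T2 reflect across x = 0: (36/13, 15/13) → (-36/13, 15/13); (1/13, -70/13) → (-1/13, -70/13); (41/13, 3/13) → (-41/13, 3/13); (2, 3) → (-2, 3); (-29/13, 2/13) → (29/13, 2/13)

image vertices: (-36/13, 15/13), (-1/13, -70/13), (-41/13, 3/13), (-2, 3), (29/13, 2/13)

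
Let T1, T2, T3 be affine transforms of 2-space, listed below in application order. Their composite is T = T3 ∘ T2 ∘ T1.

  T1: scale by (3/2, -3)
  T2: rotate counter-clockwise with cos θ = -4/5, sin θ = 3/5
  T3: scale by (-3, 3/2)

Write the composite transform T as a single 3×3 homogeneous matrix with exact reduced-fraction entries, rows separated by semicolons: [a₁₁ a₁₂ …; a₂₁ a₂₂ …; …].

T = [18/5 -27/5 0; 27/20 18/5 0; 0 0 1]

T1 = [3/2 0 0; 0 -3 0; 0 0 1]
T2·T1 = [-6/5 9/5 0; 9/10 12/5 0; 0 0 1]
T3·…·T1 = [18/5 -27/5 0; 27/20 18/5 0; 0 0 1]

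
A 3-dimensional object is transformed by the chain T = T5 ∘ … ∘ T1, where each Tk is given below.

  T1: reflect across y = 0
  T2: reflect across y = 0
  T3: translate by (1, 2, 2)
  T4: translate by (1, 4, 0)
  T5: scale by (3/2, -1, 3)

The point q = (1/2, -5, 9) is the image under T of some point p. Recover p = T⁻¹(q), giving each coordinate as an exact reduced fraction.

T1 = [1 0 0 0; 0 -1 0 0; 0 0 1 0; 0 0 0 1]
T2·T1 = [1 0 0 0; 0 1 0 0; 0 0 1 0; 0 0 0 1]
T3·…·T1 = [1 0 0 1; 0 1 0 2; 0 0 1 2; 0 0 0 1]
T4·…·T1 = [1 0 0 2; 0 1 0 6; 0 0 1 2; 0 0 0 1]
T5·…·T1 = [3/2 0 0 3; 0 -1 0 -6; 0 0 3 6; 0 0 0 1]
det M = -9/2; M⁻¹ = [2/3 0 0 -2; 0 -1 0 -6; 0 0 1/3 -2; 0 0 0 1]
M⁻¹ · (1/2, -5, 9)ᵀ = (-5/3, -1, 1)ᵀ

p = (-5/3, -1, 1)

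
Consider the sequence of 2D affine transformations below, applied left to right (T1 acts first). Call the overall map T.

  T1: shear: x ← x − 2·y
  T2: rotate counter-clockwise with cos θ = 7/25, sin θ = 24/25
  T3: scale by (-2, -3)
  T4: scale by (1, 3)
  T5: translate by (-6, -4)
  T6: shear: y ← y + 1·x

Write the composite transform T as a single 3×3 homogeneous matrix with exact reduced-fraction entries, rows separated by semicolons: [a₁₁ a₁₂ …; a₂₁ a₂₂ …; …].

T = [-14/25 76/25 -6; -46/5 89/5 -10; 0 0 1]

T1 = [1 -2 0; 0 1 0; 0 0 1]
T2·T1 = [7/25 -38/25 0; 24/25 -41/25 0; 0 0 1]
T3·…·T1 = [-14/25 76/25 0; -72/25 123/25 0; 0 0 1]
T4·…·T1 = [-14/25 76/25 0; -216/25 369/25 0; 0 0 1]
T5·…·T1 = [-14/25 76/25 -6; -216/25 369/25 -4; 0 0 1]
T6·…·T1 = [-14/25 76/25 -6; -46/5 89/5 -10; 0 0 1]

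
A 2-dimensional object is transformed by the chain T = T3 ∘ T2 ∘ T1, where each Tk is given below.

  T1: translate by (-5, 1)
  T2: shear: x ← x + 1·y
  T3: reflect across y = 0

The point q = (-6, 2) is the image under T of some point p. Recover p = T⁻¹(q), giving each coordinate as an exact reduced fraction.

T1 = [1 0 -5; 0 1 1; 0 0 1]
T2·T1 = [1 1 -4; 0 1 1; 0 0 1]
T3·…·T1 = [1 1 -4; 0 -1 -1; 0 0 1]
det M = -1; M⁻¹ = [1 1 5; 0 -1 -1; 0 0 1]
M⁻¹ · (-6, 2)ᵀ = (1, -3)ᵀ

p = (1, -3)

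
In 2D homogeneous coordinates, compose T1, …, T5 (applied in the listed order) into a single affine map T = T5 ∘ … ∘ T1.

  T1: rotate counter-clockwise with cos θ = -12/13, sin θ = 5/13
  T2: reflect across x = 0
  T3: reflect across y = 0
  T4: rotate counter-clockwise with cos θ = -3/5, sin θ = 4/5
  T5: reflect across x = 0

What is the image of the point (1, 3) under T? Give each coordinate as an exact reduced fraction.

T(p) = (41/13, 3/13)

T1 rotate counter-clockwise with cos θ = -12/13, sin θ = 5/13: (1, 3) → (-27/13, -31/13)
T2 reflect across x = 0: (-27/13, -31/13) → (27/13, -31/13)
T3 reflect across y = 0: (27/13, -31/13) → (27/13, 31/13)
T4 rotate counter-clockwise with cos θ = -3/5, sin θ = 4/5: (27/13, 31/13) → (-41/13, 3/13)
T5 reflect across x = 0: (-41/13, 3/13) → (41/13, 3/13)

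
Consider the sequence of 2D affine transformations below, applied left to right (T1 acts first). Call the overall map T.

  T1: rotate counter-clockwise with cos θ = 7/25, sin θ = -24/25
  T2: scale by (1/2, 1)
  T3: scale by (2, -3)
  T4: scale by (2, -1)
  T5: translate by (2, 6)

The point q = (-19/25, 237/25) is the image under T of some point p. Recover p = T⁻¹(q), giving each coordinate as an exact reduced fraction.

T1 = [7/25 24/25 0; -24/25 7/25 0; 0 0 1]
T2·T1 = [7/50 12/25 0; -24/25 7/25 0; 0 0 1]
T3·…·T1 = [7/25 24/25 0; 72/25 -21/25 0; 0 0 1]
T4·…·T1 = [14/25 48/25 0; -72/25 21/25 0; 0 0 1]
T5·…·T1 = [14/25 48/25 2; -72/25 21/25 6; 0 0 1]
det M = 6; M⁻¹ = [7/50 -8/25 41/25; 12/25 7/75 -38/25; 0 0 1]
M⁻¹ · (-19/25, 237/25)ᵀ = (-3/2, -1)ᵀ

p = (-3/2, -1)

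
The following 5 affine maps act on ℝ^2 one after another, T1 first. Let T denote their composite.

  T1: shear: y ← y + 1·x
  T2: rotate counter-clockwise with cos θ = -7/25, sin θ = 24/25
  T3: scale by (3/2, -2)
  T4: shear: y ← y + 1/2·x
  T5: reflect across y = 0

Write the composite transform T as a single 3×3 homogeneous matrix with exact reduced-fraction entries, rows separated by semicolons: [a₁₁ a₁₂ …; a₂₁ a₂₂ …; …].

T = [-93/50 -36/25 0; 229/100 4/25 0; 0 0 1]

T1 = [1 0 0; 1 1 0; 0 0 1]
T2·T1 = [-31/25 -24/25 0; 17/25 -7/25 0; 0 0 1]
T3·…·T1 = [-93/50 -36/25 0; -34/25 14/25 0; 0 0 1]
T4·…·T1 = [-93/50 -36/25 0; -229/100 -4/25 0; 0 0 1]
T5·…·T1 = [-93/50 -36/25 0; 229/100 4/25 0; 0 0 1]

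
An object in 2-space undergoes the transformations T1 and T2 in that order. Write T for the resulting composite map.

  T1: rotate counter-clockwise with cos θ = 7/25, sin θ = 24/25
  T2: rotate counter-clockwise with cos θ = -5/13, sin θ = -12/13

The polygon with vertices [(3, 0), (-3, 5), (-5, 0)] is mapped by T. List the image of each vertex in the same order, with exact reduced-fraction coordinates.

T1 rotate counter-clockwise with cos θ = 7/25, sin θ = 24/25: (3, 0) → (21/25, 72/25); (-3, 5) → (-141/25, -37/25); (-5, 0) → (-7/5, -24/5)
T2 rotate counter-clockwise with cos θ = -5/13, sin θ = -12/13: (21/25, 72/25) → (759/325, -612/325); (-141/25, -37/25) → (261/325, 1877/325); (-7/5, -24/5) → (-253/65, 204/65)

image vertices: (759/325, -612/325), (261/325, 1877/325), (-253/65, 204/65)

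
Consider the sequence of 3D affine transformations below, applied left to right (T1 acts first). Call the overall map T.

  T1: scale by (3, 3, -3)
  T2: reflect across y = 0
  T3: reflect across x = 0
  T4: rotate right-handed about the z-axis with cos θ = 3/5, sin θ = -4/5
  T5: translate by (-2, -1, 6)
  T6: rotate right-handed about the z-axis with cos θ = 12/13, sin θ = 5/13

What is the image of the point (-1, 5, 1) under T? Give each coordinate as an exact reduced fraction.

T1 scale by (3, 3, -3): (-1, 5, 1) → (-3, 15, -3)
T2 reflect across y = 0: (-3, 15, -3) → (-3, -15, -3)
T3 reflect across x = 0: (-3, -15, -3) → (3, -15, -3)
T4 rotate right-handed about the z-axis with cos θ = 3/5, sin θ = -4/5: (3, -15, -3) → (-51/5, -57/5, -3)
T5 translate by (-2, -1, 6): (-51/5, -57/5, -3) → (-61/5, -62/5, 3)
T6 rotate right-handed about the z-axis with cos θ = 12/13, sin θ = 5/13: (-61/5, -62/5, 3) → (-422/65, -1049/65, 3)

T(p) = (-422/65, -1049/65, 3)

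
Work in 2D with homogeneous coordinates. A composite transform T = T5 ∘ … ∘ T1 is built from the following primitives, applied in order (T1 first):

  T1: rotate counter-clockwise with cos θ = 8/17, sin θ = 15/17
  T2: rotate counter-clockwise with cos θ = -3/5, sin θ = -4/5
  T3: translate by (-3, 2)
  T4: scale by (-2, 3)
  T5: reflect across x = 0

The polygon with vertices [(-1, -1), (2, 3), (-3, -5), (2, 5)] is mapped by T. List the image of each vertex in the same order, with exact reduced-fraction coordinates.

T1 rotate counter-clockwise with cos θ = 8/17, sin θ = 15/17: (-1, -1) → (7/17, -23/17); (2, 3) → (-29/17, 54/17); (-3, -5) → (3, -5); (2, 5) → (-59/17, 70/17)
T2 rotate counter-clockwise with cos θ = -3/5, sin θ = -4/5: (7/17, -23/17) → (-113/85, 41/85); (-29/17, 54/17) → (303/85, -46/85); (3, -5) → (-29/5, 3/5); (-59/17, 70/17) → (457/85, 26/85)
T3 translate by (-3, 2): (-113/85, 41/85) → (-368/85, 211/85); (303/85, -46/85) → (48/85, 124/85); (-29/5, 3/5) → (-44/5, 13/5); (457/85, 26/85) → (202/85, 196/85)
T4 scale by (-2, 3): (-368/85, 211/85) → (736/85, 633/85); (48/85, 124/85) → (-96/85, 372/85); (-44/5, 13/5) → (88/5, 39/5); (202/85, 196/85) → (-404/85, 588/85)
T5 reflect across x = 0: (736/85, 633/85) → (-736/85, 633/85); (-96/85, 372/85) → (96/85, 372/85); (88/5, 39/5) → (-88/5, 39/5); (-404/85, 588/85) → (404/85, 588/85)

image vertices: (-736/85, 633/85), (96/85, 372/85), (-88/5, 39/5), (404/85, 588/85)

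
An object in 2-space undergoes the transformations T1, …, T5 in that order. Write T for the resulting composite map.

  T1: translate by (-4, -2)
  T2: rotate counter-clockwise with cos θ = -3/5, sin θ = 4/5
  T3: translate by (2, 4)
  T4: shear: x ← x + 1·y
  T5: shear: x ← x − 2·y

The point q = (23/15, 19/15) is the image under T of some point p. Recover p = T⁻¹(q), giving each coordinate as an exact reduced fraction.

p = (4/3, 3)

T1 = [1 0 -4; 0 1 -2; 0 0 1]
T2·T1 = [-3/5 -4/5 4; 4/5 -3/5 -2; 0 0 1]
T3·…·T1 = [-3/5 -4/5 6; 4/5 -3/5 2; 0 0 1]
T4·…·T1 = [1/5 -7/5 8; 4/5 -3/5 2; 0 0 1]
T5·…·T1 = [-7/5 -1/5 4; 4/5 -3/5 2; 0 0 1]
det M = 1; M⁻¹ = [-3/5 1/5 2; -4/5 -7/5 6; 0 0 1]
M⁻¹ · (23/15, 19/15)ᵀ = (4/3, 3)ᵀ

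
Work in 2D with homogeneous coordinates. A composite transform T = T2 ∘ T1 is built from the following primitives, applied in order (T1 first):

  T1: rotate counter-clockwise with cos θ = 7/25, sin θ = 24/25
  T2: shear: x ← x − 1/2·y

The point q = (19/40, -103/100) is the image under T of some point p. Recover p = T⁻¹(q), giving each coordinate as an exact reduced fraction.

p = (-1, -1/4)

T1 = [7/25 -24/25 0; 24/25 7/25 0; 0 0 1]
T2·T1 = [-1/5 -11/10 0; 24/25 7/25 0; 0 0 1]
det M = 1; M⁻¹ = [7/25 11/10 0; -24/25 -1/5 0; 0 0 1]
M⁻¹ · (19/40, -103/100)ᵀ = (-1, -1/4)ᵀ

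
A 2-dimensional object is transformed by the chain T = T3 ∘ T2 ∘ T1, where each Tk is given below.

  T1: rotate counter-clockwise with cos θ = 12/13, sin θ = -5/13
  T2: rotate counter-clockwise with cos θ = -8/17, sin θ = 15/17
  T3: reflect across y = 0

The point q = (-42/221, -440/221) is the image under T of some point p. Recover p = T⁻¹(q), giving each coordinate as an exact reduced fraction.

T1 = [12/13 5/13 0; -5/13 12/13 0; 0 0 1]
T2·T1 = [-21/221 -220/221 0; 220/221 -21/221 0; 0 0 1]
T3·…·T1 = [-21/221 -220/221 0; -220/221 21/221 0; 0 0 1]
det M = -1; M⁻¹ = [-21/221 -220/221 0; -220/221 21/221 0; 0 0 1]
M⁻¹ · (-42/221, -440/221)ᵀ = (2, 0)ᵀ

p = (2, 0)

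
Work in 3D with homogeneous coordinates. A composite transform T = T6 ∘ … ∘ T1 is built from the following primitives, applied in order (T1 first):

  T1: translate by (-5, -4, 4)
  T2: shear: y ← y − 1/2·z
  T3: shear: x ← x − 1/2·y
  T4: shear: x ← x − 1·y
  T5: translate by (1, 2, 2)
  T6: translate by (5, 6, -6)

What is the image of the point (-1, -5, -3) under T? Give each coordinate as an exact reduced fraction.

T1 translate by (-5, -4, 4): (-1, -5, -3) → (-6, -9, 1)
T2 shear: y ← y − 1/2·z: (-6, -9, 1) → (-6, -19/2, 1)
T3 shear: x ← x − 1/2·y: (-6, -19/2, 1) → (-5/4, -19/2, 1)
T4 shear: x ← x − 1·y: (-5/4, -19/2, 1) → (33/4, -19/2, 1)
T5 translate by (1, 2, 2): (33/4, -19/2, 1) → (37/4, -15/2, 3)
T6 translate by (5, 6, -6): (37/4, -15/2, 3) → (57/4, -3/2, -3)

T(p) = (57/4, -3/2, -3)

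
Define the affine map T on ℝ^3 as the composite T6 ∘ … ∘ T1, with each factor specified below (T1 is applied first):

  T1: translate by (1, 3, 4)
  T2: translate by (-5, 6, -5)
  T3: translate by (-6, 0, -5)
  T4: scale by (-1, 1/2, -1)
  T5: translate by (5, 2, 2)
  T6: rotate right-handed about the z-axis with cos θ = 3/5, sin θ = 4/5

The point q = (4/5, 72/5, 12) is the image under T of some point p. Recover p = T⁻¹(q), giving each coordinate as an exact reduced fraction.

p = (3, 3, -4)

T1 = [1 0 0 1; 0 1 0 3; 0 0 1 4; 0 0 0 1]
T2·T1 = [1 0 0 -4; 0 1 0 9; 0 0 1 -1; 0 0 0 1]
T3·…·T1 = [1 0 0 -10; 0 1 0 9; 0 0 1 -6; 0 0 0 1]
T4·…·T1 = [-1 0 0 10; 0 1/2 0 9/2; 0 0 -1 6; 0 0 0 1]
T5·…·T1 = [-1 0 0 15; 0 1/2 0 13/2; 0 0 -1 8; 0 0 0 1]
T6·…·T1 = [-3/5 -2/5 0 19/5; -4/5 3/10 0 159/10; 0 0 -1 8; 0 0 0 1]
det M = 1/2; M⁻¹ = [-3/5 -4/5 0 15; -8/5 6/5 0 -13; 0 0 -1 8; 0 0 0 1]
M⁻¹ · (4/5, 72/5, 12)ᵀ = (3, 3, -4)ᵀ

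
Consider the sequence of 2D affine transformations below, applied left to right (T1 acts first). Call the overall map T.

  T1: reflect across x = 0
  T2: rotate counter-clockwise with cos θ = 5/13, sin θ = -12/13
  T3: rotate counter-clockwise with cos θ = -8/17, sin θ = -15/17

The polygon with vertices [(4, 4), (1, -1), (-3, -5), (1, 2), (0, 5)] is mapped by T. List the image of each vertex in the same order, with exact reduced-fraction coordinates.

T1 reflect across x = 0: (4, 4) → (-4, 4); (1, -1) → (-1, -1); (-3, -5) → (3, -5); (1, 2) → (-1, 2); (0, 5) → (0, 5)
T2 rotate counter-clockwise with cos θ = 5/13, sin θ = -12/13: (-4, 4) → (28/13, 68/13); (-1, -1) → (-17/13, 7/13); (3, -5) → (-45/13, -61/13); (-1, 2) → (19/13, 22/13); (0, 5) → (60/13, 25/13)
T3 rotate counter-clockwise with cos θ = -8/17, sin θ = -15/17: (28/13, 68/13) → (796/221, -964/221); (-17/13, 7/13) → (241/221, 199/221); (-45/13, -61/13) → (-555/221, 1163/221); (19/13, 22/13) → (178/221, -461/221); (60/13, 25/13) → (-105/221, -1100/221)

image vertices: (796/221, -964/221), (241/221, 199/221), (-555/221, 1163/221), (178/221, -461/221), (-105/221, -1100/221)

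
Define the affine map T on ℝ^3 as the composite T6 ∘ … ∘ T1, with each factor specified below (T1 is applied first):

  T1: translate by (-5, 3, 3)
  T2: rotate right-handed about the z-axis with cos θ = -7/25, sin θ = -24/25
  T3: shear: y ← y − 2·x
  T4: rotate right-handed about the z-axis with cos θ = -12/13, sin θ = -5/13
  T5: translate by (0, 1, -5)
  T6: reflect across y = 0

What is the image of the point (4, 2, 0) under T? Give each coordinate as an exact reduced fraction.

T(p) = (-2849/325, -574/65, -2)

T1 translate by (-5, 3, 3): (4, 2, 0) → (-1, 5, 3)
T2 rotate right-handed about the z-axis with cos θ = -7/25, sin θ = -24/25: (-1, 5, 3) → (127/25, -11/25, 3)
T3 shear: y ← y − 2·x: (127/25, -11/25, 3) → (127/25, -53/5, 3)
T4 rotate right-handed about the z-axis with cos θ = -12/13, sin θ = -5/13: (127/25, -53/5, 3) → (-2849/325, 509/65, 3)
T5 translate by (0, 1, -5): (-2849/325, 509/65, 3) → (-2849/325, 574/65, -2)
T6 reflect across y = 0: (-2849/325, 574/65, -2) → (-2849/325, -574/65, -2)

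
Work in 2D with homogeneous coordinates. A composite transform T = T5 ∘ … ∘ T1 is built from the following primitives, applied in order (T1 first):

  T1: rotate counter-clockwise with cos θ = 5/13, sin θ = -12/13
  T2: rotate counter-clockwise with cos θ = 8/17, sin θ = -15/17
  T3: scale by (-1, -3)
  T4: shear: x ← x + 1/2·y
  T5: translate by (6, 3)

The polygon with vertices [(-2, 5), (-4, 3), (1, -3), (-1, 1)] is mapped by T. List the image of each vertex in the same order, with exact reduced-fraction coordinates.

T1 rotate counter-clockwise with cos θ = 5/13, sin θ = -12/13: (-2, 5) → (50/13, 49/13); (-4, 3) → (16/13, 63/13); (1, -3) → (-31/13, -27/13); (-1, 1) → (7/13, 17/13)
T2 rotate counter-clockwise with cos θ = 8/17, sin θ = -15/17: (50/13, 49/13) → (1135/221, -358/221); (16/13, 63/13) → (1073/221, 264/221); (-31/13, -27/13) → (-653/221, 249/221); (7/13, 17/13) → (311/221, 31/221)
T3 scale by (-1, -3): (1135/221, -358/221) → (-1135/221, 1074/221); (1073/221, 264/221) → (-1073/221, -792/221); (-653/221, 249/221) → (653/221, -747/221); (311/221, 31/221) → (-311/221, -93/221)
T4 shear: x ← x + 1/2·y: (-1135/221, 1074/221) → (-46/17, 1074/221); (-1073/221, -792/221) → (-113/17, -792/221); (653/221, -747/221) → (43/34, -747/221); (-311/221, -93/221) → (-55/34, -93/221)
T5 translate by (6, 3): (-46/17, 1074/221) → (56/17, 1737/221); (-113/17, -792/221) → (-11/17, -129/221); (43/34, -747/221) → (247/34, -84/221); (-55/34, -93/221) → (149/34, 570/221)

image vertices: (56/17, 1737/221), (-11/17, -129/221), (247/34, -84/221), (149/34, 570/221)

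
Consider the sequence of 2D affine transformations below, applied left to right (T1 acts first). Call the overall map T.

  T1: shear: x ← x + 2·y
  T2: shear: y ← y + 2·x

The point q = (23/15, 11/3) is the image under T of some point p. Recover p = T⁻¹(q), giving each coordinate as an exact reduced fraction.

p = (1/3, 3/5)

T1 = [1 2 0; 0 1 0; 0 0 1]
T2·T1 = [1 2 0; 2 5 0; 0 0 1]
det M = 1; M⁻¹ = [5 -2 0; -2 1 0; 0 0 1]
M⁻¹ · (23/15, 11/3)ᵀ = (1/3, 3/5)ᵀ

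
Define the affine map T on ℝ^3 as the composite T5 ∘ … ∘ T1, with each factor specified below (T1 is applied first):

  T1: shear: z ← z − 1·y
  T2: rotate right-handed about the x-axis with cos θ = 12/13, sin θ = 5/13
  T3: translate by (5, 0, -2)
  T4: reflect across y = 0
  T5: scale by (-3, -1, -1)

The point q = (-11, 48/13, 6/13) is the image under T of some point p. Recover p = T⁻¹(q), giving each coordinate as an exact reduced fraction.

p = (-4/3, 4, 4)

T1 = [1 0 0 0; 0 1 0 0; 0 -1 1 0; 0 0 0 1]
T2·T1 = [1 0 0 0; 0 17/13 -5/13 0; 0 -7/13 12/13 0; 0 0 0 1]
T3·…·T1 = [1 0 0 5; 0 17/13 -5/13 0; 0 -7/13 12/13 -2; 0 0 0 1]
T4·…·T1 = [1 0 0 5; 0 -17/13 5/13 0; 0 -7/13 12/13 -2; 0 0 0 1]
T5·…·T1 = [-3 0 0 -15; 0 17/13 -5/13 0; 0 7/13 -12/13 2; 0 0 0 1]
det M = 3; M⁻¹ = [-1/3 0 0 -5; 0 12/13 -5/13 10/13; 0 7/13 -17/13 34/13; 0 0 0 1]
M⁻¹ · (-11, 48/13, 6/13)ᵀ = (-4/3, 4, 4)ᵀ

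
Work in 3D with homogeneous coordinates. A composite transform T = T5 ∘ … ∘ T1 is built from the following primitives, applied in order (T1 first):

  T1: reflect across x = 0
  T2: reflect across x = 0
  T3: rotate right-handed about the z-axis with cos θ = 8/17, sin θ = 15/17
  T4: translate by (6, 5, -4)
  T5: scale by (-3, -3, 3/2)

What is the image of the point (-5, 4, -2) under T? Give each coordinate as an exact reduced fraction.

T1 reflect across x = 0: (-5, 4, -2) → (5, 4, -2)
T2 reflect across x = 0: (5, 4, -2) → (-5, 4, -2)
T3 rotate right-handed about the z-axis with cos θ = 8/17, sin θ = 15/17: (-5, 4, -2) → (-100/17, -43/17, -2)
T4 translate by (6, 5, -4): (-100/17, -43/17, -2) → (2/17, 42/17, -6)
T5 scale by (-3, -3, 3/2): (2/17, 42/17, -6) → (-6/17, -126/17, -9)

T(p) = (-6/17, -126/17, -9)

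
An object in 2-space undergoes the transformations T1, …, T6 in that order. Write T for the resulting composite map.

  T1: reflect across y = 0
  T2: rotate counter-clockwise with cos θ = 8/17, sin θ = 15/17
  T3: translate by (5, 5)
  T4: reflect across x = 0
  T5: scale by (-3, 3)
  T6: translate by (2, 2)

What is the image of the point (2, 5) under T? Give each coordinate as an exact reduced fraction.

T1 reflect across y = 0: (2, 5) → (2, -5)
T2 rotate counter-clockwise with cos θ = 8/17, sin θ = 15/17: (2, -5) → (91/17, -10/17)
T3 translate by (5, 5): (91/17, -10/17) → (176/17, 75/17)
T4 reflect across x = 0: (176/17, 75/17) → (-176/17, 75/17)
T5 scale by (-3, 3): (-176/17, 75/17) → (528/17, 225/17)
T6 translate by (2, 2): (528/17, 225/17) → (562/17, 259/17)

T(p) = (562/17, 259/17)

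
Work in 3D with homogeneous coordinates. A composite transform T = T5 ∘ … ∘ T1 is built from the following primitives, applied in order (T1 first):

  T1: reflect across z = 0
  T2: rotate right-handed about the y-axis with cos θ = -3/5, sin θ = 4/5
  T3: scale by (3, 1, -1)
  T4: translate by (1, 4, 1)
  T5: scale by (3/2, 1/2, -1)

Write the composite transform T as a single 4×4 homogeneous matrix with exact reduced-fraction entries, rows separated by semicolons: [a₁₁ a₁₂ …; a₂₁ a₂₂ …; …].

T1 = [1 0 0 0; 0 1 0 0; 0 0 -1 0; 0 0 0 1]
T2·T1 = [-3/5 0 -4/5 0; 0 1 0 0; -4/5 0 3/5 0; 0 0 0 1]
T3·…·T1 = [-9/5 0 -12/5 0; 0 1 0 0; 4/5 0 -3/5 0; 0 0 0 1]
T4·…·T1 = [-9/5 0 -12/5 1; 0 1 0 4; 4/5 0 -3/5 1; 0 0 0 1]
T5·…·T1 = [-27/10 0 -18/5 3/2; 0 1/2 0 2; -4/5 0 3/5 -1; 0 0 0 1]

T = [-27/10 0 -18/5 3/2; 0 1/2 0 2; -4/5 0 3/5 -1; 0 0 0 1]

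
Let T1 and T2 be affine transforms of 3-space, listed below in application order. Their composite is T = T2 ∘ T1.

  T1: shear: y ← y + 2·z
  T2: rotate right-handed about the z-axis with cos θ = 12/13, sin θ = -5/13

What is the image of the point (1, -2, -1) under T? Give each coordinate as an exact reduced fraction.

T(p) = (-8/13, -53/13, -1)

T1 shear: y ← y + 2·z: (1, -2, -1) → (1, -4, -1)
T2 rotate right-handed about the z-axis with cos θ = 12/13, sin θ = -5/13: (1, -4, -1) → (-8/13, -53/13, -1)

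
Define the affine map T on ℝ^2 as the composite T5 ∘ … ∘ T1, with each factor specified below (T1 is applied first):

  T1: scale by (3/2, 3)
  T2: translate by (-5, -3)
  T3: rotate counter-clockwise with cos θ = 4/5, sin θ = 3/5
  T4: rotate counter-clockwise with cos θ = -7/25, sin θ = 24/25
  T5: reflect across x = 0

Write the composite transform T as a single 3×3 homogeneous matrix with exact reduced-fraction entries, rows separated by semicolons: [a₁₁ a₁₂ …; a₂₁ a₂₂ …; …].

T = [6/5 9/5 -29/5; 9/10 -12/5 -3/5; 0 0 1]

T1 = [3/2 0 0; 0 3 0; 0 0 1]
T2·T1 = [3/2 0 -5; 0 3 -3; 0 0 1]
T3·…·T1 = [6/5 -9/5 -11/5; 9/10 12/5 -27/5; 0 0 1]
T4·…·T1 = [-6/5 -9/5 29/5; 9/10 -12/5 -3/5; 0 0 1]
T5·…·T1 = [6/5 9/5 -29/5; 9/10 -12/5 -3/5; 0 0 1]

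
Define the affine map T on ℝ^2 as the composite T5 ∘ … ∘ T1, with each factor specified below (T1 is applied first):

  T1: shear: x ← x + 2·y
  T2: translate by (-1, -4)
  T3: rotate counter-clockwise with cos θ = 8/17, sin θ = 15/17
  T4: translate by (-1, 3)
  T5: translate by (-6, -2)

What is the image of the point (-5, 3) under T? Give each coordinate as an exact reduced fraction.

T(p) = (-104/17, 9/17)

T1 shear: x ← x + 2·y: (-5, 3) → (1, 3)
T2 translate by (-1, -4): (1, 3) → (0, -1)
T3 rotate counter-clockwise with cos θ = 8/17, sin θ = 15/17: (0, -1) → (15/17, -8/17)
T4 translate by (-1, 3): (15/17, -8/17) → (-2/17, 43/17)
T5 translate by (-6, -2): (-2/17, 43/17) → (-104/17, 9/17)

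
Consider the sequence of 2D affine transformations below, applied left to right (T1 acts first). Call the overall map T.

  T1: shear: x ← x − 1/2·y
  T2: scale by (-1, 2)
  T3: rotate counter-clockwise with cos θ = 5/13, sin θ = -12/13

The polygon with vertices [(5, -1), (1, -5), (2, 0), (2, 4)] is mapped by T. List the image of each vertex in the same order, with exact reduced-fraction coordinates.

T1 shear: x ← x − 1/2·y: (5, -1) → (11/2, -1); (1, -5) → (7/2, -5); (2, 0) → (2, 0); (2, 4) → (0, 4)
T2 scale by (-1, 2): (11/2, -1) → (-11/2, -2); (7/2, -5) → (-7/2, -10); (2, 0) → (-2, 0); (0, 4) → (0, 8)
T3 rotate counter-clockwise with cos θ = 5/13, sin θ = -12/13: (-11/2, -2) → (-103/26, 56/13); (-7/2, -10) → (-275/26, -8/13); (-2, 0) → (-10/13, 24/13); (0, 8) → (96/13, 40/13)

image vertices: (-103/26, 56/13), (-275/26, -8/13), (-10/13, 24/13), (96/13, 40/13)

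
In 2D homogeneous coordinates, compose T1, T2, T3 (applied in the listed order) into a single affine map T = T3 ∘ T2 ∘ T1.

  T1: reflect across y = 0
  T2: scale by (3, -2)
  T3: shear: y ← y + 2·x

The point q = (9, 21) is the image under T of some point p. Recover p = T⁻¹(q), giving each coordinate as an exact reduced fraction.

p = (3, 3/2)

T1 = [1 0 0; 0 -1 0; 0 0 1]
T2·T1 = [3 0 0; 0 2 0; 0 0 1]
T3·…·T1 = [3 0 0; 6 2 0; 0 0 1]
det M = 6; M⁻¹ = [1/3 0 0; -1 1/2 0; 0 0 1]
M⁻¹ · (9, 21)ᵀ = (3, 3/2)ᵀ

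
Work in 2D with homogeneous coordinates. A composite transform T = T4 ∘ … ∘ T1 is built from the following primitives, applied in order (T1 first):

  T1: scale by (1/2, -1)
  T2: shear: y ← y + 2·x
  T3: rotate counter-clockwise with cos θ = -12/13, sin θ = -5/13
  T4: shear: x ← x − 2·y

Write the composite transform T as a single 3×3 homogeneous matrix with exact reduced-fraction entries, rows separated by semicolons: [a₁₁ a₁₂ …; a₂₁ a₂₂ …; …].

T = [28/13 -29/13 0; -29/26 12/13 0; 0 0 1]

T1 = [1/2 0 0; 0 -1 0; 0 0 1]
T2·T1 = [1/2 0 0; 1 -1 0; 0 0 1]
T3·…·T1 = [-1/13 -5/13 0; -29/26 12/13 0; 0 0 1]
T4·…·T1 = [28/13 -29/13 0; -29/26 12/13 0; 0 0 1]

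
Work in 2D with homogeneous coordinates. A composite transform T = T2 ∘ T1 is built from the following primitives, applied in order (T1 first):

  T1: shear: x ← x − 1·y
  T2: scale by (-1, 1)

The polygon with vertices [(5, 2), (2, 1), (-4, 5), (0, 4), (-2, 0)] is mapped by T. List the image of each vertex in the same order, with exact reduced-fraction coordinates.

image vertices: (-3, 2), (-1, 1), (9, 5), (4, 4), (2, 0)

T1 shear: x ← x − 1·y: (5, 2) → (3, 2); (2, 1) → (1, 1); (-4, 5) → (-9, 5); (0, 4) → (-4, 4); (-2, 0) → (-2, 0)
T2 scale by (-1, 1): (3, 2) → (-3, 2); (1, 1) → (-1, 1); (-9, 5) → (9, 5); (-4, 4) → (4, 4); (-2, 0) → (2, 0)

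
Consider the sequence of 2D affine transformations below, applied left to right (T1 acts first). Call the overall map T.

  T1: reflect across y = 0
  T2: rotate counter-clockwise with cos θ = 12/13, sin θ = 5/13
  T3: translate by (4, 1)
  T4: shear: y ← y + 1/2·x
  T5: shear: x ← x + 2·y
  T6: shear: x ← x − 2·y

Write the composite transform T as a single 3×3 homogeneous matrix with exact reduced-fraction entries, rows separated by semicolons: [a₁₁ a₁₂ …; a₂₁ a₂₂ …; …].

T = [12/13 5/13 4; 11/13 -19/26 3; 0 0 1]

T1 = [1 0 0; 0 -1 0; 0 0 1]
T2·T1 = [12/13 5/13 0; 5/13 -12/13 0; 0 0 1]
T3·…·T1 = [12/13 5/13 4; 5/13 -12/13 1; 0 0 1]
T4·…·T1 = [12/13 5/13 4; 11/13 -19/26 3; 0 0 1]
T5·…·T1 = [34/13 -14/13 10; 11/13 -19/26 3; 0 0 1]
T6·…·T1 = [12/13 5/13 4; 11/13 -19/26 3; 0 0 1]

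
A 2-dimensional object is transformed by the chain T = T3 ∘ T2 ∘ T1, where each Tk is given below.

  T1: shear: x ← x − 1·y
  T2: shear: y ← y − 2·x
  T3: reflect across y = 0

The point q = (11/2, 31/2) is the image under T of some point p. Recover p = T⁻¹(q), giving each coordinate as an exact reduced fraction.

p = (1, -9/2)

T1 = [1 -1 0; 0 1 0; 0 0 1]
T2·T1 = [1 -1 0; -2 3 0; 0 0 1]
T3·…·T1 = [1 -1 0; 2 -3 0; 0 0 1]
det M = -1; M⁻¹ = [3 -1 0; 2 -1 0; 0 0 1]
M⁻¹ · (11/2, 31/2)ᵀ = (1, -9/2)ᵀ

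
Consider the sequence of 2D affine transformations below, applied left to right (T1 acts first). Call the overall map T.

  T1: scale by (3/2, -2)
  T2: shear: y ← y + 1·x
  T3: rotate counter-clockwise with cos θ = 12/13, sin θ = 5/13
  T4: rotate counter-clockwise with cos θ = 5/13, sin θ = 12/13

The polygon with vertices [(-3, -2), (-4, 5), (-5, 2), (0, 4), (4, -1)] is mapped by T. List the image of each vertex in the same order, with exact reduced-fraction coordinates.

image vertices: (1/2, -9/2), (16, -6), (23/2, -15/2), (8, 0), (-8, 6)

T1 scale by (3/2, -2): (-3, -2) → (-9/2, 4); (-4, 5) → (-6, -10); (-5, 2) → (-15/2, -4); (0, 4) → (0, -8); (4, -1) → (6, 2)
T2 shear: y ← y + 1·x: (-9/2, 4) → (-9/2, -1/2); (-6, -10) → (-6, -16); (-15/2, -4) → (-15/2, -23/2); (0, -8) → (0, -8); (6, 2) → (6, 8)
T3 rotate counter-clockwise with cos θ = 12/13, sin θ = 5/13: (-9/2, -1/2) → (-103/26, -57/26); (-6, -16) → (8/13, -222/13); (-15/2, -23/2) → (-5/2, -27/2); (0, -8) → (40/13, -96/13); (6, 8) → (32/13, 126/13)
T4 rotate counter-clockwise with cos θ = 5/13, sin θ = 12/13: (-103/26, -57/26) → (1/2, -9/2); (8/13, -222/13) → (16, -6); (-5/2, -27/2) → (23/2, -15/2); (40/13, -96/13) → (8, 0); (32/13, 126/13) → (-8, 6)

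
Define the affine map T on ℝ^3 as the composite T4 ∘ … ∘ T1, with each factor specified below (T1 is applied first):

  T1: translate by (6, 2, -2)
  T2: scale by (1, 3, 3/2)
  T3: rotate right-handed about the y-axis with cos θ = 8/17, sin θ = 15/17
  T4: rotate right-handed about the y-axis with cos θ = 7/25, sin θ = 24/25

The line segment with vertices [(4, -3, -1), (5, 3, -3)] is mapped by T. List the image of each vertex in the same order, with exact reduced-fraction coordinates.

T1 translate by (6, 2, -2): (4, -3, -1) → (10, -1, -3); (5, 3, -3) → (11, 5, -5)
T2 scale by (1, 3, 3/2): (10, -1, -3) → (10, -3, -9/2); (11, 5, -5) → (11, 15, -15/2)
T3 rotate right-handed about the y-axis with cos θ = 8/17, sin θ = 15/17: (10, -3, -9/2) → (25/34, -3, -186/17); (11, 15, -15/2) → (-49/34, 15, -225/17)
T4 rotate right-handed about the y-axis with cos θ = 7/25, sin θ = 24/25: (25/34, -3, -186/17) → (-8753/850, -3, -1602/425); (-49/34, 15, -225/17) → (-11143/850, 15, -987/425)

image vertices: (-8753/850, -3, -1602/425), (-11143/850, 15, -987/425)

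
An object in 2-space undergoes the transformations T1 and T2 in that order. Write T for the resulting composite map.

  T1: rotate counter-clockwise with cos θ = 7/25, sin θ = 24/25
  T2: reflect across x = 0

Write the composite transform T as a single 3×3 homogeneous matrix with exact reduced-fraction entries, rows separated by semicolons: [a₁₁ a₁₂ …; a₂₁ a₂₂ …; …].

T1 = [7/25 -24/25 0; 24/25 7/25 0; 0 0 1]
T2·T1 = [-7/25 24/25 0; 24/25 7/25 0; 0 0 1]

T = [-7/25 24/25 0; 24/25 7/25 0; 0 0 1]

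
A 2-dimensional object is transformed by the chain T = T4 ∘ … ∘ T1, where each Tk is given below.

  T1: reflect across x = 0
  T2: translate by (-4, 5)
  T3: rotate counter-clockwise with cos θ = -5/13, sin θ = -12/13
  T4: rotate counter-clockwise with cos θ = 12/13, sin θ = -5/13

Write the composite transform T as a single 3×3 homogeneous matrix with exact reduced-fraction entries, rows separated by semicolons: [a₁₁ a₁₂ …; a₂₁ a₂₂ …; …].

T1 = [-1 0 0; 0 1 0; 0 0 1]
T2·T1 = [-1 0 -4; 0 1 5; 0 0 1]
T3·…·T1 = [5/13 12/13 80/13; 12/13 -5/13 23/13; 0 0 1]
T4·…·T1 = [120/169 119/169 1075/169; 119/169 -120/169 -124/169; 0 0 1]

T = [120/169 119/169 1075/169; 119/169 -120/169 -124/169; 0 0 1]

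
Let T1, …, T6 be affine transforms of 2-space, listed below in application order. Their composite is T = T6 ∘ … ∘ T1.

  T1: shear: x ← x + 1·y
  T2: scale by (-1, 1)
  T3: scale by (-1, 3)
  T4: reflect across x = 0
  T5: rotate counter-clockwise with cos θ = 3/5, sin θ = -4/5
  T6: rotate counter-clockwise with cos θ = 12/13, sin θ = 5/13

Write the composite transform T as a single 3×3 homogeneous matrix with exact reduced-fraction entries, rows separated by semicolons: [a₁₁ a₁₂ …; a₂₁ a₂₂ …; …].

T = [-56/65 43/65 0; 33/65 201/65 0; 0 0 1]

T1 = [1 1 0; 0 1 0; 0 0 1]
T2·T1 = [-1 -1 0; 0 1 0; 0 0 1]
T3·…·T1 = [1 1 0; 0 3 0; 0 0 1]
T4·…·T1 = [-1 -1 0; 0 3 0; 0 0 1]
T5·…·T1 = [-3/5 9/5 0; 4/5 13/5 0; 0 0 1]
T6·…·T1 = [-56/65 43/65 0; 33/65 201/65 0; 0 0 1]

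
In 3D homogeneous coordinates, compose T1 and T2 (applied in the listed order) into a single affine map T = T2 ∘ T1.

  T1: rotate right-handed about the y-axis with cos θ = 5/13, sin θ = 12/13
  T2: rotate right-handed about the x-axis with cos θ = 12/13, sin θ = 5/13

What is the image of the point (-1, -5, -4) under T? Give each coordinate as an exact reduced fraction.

T(p) = (-53/13, -740/169, -421/169)

T1 rotate right-handed about the y-axis with cos θ = 5/13, sin θ = 12/13: (-1, -5, -4) → (-53/13, -5, -8/13)
T2 rotate right-handed about the x-axis with cos θ = 12/13, sin θ = 5/13: (-53/13, -5, -8/13) → (-53/13, -740/169, -421/169)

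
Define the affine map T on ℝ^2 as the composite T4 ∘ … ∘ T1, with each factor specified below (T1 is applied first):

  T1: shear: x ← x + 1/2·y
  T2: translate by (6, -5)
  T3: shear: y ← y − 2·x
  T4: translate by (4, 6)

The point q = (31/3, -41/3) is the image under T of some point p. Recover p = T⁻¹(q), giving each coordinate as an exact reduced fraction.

p = (4/3, -2)

T1 = [1 1/2 0; 0 1 0; 0 0 1]
T2·T1 = [1 1/2 6; 0 1 -5; 0 0 1]
T3·…·T1 = [1 1/2 6; -2 0 -17; 0 0 1]
T4·…·T1 = [1 1/2 10; -2 0 -11; 0 0 1]
det M = 1; M⁻¹ = [0 -1/2 -11/2; 2 1 -9; 0 0 1]
M⁻¹ · (31/3, -41/3)ᵀ = (4/3, -2)ᵀ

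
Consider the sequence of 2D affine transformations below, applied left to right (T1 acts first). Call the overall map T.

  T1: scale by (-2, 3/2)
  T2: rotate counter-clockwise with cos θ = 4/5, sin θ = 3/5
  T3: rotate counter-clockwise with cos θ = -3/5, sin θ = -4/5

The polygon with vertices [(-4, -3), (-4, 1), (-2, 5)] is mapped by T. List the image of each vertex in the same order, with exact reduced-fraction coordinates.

T1 scale by (-2, 3/2): (-4, -3) → (8, -9/2); (-4, 1) → (8, 3/2); (-2, 5) → (4, 15/2)
T2 rotate counter-clockwise with cos θ = 4/5, sin θ = 3/5: (8, -9/2) → (91/10, 6/5); (8, 3/2) → (11/2, 6); (4, 15/2) → (-13/10, 42/5)
T3 rotate counter-clockwise with cos θ = -3/5, sin θ = -4/5: (91/10, 6/5) → (-9/2, -8); (11/2, 6) → (3/2, -8); (-13/10, 42/5) → (15/2, -4)

image vertices: (-9/2, -8), (3/2, -8), (15/2, -4)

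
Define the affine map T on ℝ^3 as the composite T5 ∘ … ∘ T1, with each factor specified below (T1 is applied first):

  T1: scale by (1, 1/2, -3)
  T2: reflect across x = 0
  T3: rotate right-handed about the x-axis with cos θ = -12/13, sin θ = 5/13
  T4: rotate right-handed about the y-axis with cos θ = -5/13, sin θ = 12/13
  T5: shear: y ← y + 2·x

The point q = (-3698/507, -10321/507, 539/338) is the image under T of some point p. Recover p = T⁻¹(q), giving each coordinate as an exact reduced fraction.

p = (-4/3, 5, -3)

T1 = [1 0 0 0; 0 1/2 0 0; 0 0 -3 0; 0 0 0 1]
T2·T1 = [-1 0 0 0; 0 1/2 0 0; 0 0 -3 0; 0 0 0 1]
T3·…·T1 = [-1 0 0 0; 0 -6/13 15/13 0; 0 5/26 36/13 0; 0 0 0 1]
T4·…·T1 = [5/13 30/169 432/169 0; 0 -6/13 15/13 0; 12/13 -25/338 -180/169 0; 0 0 0 1]
T5·…·T1 = [5/13 30/169 432/169 0; 10/13 -18/169 1059/169 0; 12/13 -25/338 -180/169 0; 0 0 0 1]
det M = 3/2; M⁻¹ = [5/13 0 12/13 0; 744/169 -24/13 -50/169 0; 14/507 5/39 -20/169 0; 0 0 0 1]
M⁻¹ · (-3698/507, -10321/507, 539/338)ᵀ = (-4/3, 5, -3)ᵀ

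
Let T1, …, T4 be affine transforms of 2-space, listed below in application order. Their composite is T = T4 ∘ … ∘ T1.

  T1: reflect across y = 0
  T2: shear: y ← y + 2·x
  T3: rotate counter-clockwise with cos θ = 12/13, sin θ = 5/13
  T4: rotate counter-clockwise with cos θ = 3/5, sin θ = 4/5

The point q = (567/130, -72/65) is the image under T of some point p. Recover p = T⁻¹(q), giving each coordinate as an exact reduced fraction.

p = (0, 9/2)

T1 = [1 0 0; 0 -1 0; 0 0 1]
T2·T1 = [1 0 0; 2 -1 0; 0 0 1]
T3·…·T1 = [2/13 5/13 0; 29/13 -12/13 0; 0 0 1]
T4·…·T1 = [-22/13 63/65 0; 19/13 -16/65 0; 0 0 1]
det M = -1; M⁻¹ = [16/65 63/65 0; 19/13 22/13 0; 0 0 1]
M⁻¹ · (567/130, -72/65)ᵀ = (0, 9/2)ᵀ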